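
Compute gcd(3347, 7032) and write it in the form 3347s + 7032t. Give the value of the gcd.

Apply Euclid's algorithm to 7032 and 3347:
7032 = 2*3347 + 338
3347 = 9*338 + 305
338 = 1*305 + 33
305 = 9*33 + 8
33 = 4*8 + 1
8 = 8*1 + 0
gcd(3347, 7032) = 1.
Back-substituting:
1 = 33 − 4·8
1 = −4·305 + 37·33
1 = 37·338 − 41·305
1 = −41·3347 + 406·338
1 = 406·7032 − 853·3347
So 1 = (406)·7032 + (-853)·3347.

1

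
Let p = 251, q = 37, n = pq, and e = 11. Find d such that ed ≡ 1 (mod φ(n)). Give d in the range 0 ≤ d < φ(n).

φ(n) = (p−1)(q−1) = 250·36 = 9000.
Need d with 11·d ≡ 1 (mod 9000). Apply the extended Euclidean algorithm:
9000 = 818·11 + 2
11 = 5·2 + 1
2 = 2·1 + 0
Back-substitute:
1 = 11 − 5·2
1 = −5·9000 + 4091·11
So 11·4091 ≡ 1 (mod 9000), hence d = 4091.

4091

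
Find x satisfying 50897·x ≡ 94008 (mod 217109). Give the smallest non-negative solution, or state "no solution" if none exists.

First find gcd(50897, 217109):
217109 = 4×50897 + 13521
50897 = 3×13521 + 10334
13521 = 1×10334 + 3187
10334 = 3×3187 + 773
3187 = 4×773 + 95
773 = 8×95 + 13
95 = 7×13 + 4
13 = 3×4 + 1
4 = 4×1 + 0
gcd = 1, so a unique solution mod 217109 exists.
Back-substitute for the Bézout coefficients:
1 = 13 − 3·4
1 = −3·95 + 22·13
1 = 22·773 − 179·95
1 = −179·3187 + 738·773
1 = 738·10334 − 2393·3187
1 = −2393·13521 + 3131·10334
1 = 3131·50897 − 11786·13521
1 = −11786·217109 + 50275·50897
So 50897·(50275) ≡ 1 (mod 217109), giving 50897⁻¹ ≡ 50275.
x ≡ 50897⁻¹·94008 ≡ 50275·94008 ≡ 6379 (mod 217109).

6379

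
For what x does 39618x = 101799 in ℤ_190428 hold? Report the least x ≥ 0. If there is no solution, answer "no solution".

no solution

gcd(39618, 190428):
190428 = 4·39618 + 31956
39618 = 1·31956 + 7662
31956 = 4·7662 + 1308
7662 = 5·1308 + 1122
1308 = 1·1122 + 186
1122 = 6·186 + 6
186 = 31·6 + 0
gcd = 6, but 6 ∤ 101799, so the congruence has no solution.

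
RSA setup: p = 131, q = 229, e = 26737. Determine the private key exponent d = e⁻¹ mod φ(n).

φ(n) = (p−1)(q−1) = 130·228 = 29640.
Need d with 26737·d ≡ 1 (mod 29640). Apply the extended Euclidean algorithm:
29640 = 1×26737 + 2903
26737 = 9×2903 + 610
2903 = 4×610 + 463
610 = 1×463 + 147
463 = 3×147 + 22
147 = 6×22 + 15
22 = 1×15 + 7
15 = 2×7 + 1
7 = 7×1 + 0
Back-substitute:
1 = 15 − 2·7
1 = −2·22 + 3·15
1 = 3·147 − 20·22
1 = −20·463 + 63·147
1 = 63·610 − 83·463
1 = −83·2903 + 395·610
1 = 395·26737 − 3638·2903
1 = −3638·29640 + 4033·26737
So 26737·4033 ≡ 1 (mod 29640), hence d = 4033.

4033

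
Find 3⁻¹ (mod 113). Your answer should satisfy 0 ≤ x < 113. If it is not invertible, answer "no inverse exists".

38

gcd(113, 3) by repeated division:
113 = 37×3 + 2
3 = 1×2 + 1
2 = 2×1 + 0
Since gcd(3, 113) = 1, back-substitute to write 1 as a combination:
1 = 3 − 2
1 = −113 + 38·3
So 3·38 ≡ 1 (mod 113).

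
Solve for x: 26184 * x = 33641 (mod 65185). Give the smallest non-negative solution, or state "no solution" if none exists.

56839

First find gcd(26184, 65185):
65185 = 2*26184 + 12817
26184 = 2*12817 + 550
12817 = 23*550 + 167
550 = 3*167 + 49
167 = 3*49 + 20
49 = 2*20 + 9
20 = 2*9 + 2
9 = 4*2 + 1
2 = 2*1 + 0
gcd = 1, so a unique solution mod 65185 exists.
Back-substitute for the Bézout coefficients:
1 = 9 − 4·2
1 = −4·20 + 9·9
1 = 9·49 − 22·20
1 = −22·167 + 75·49
1 = 75·550 − 247·167
1 = −247·12817 + 5756·550
1 = 5756·26184 − 11759·12817
1 = −11759·65185 + 29274·26184
So 26184·(29274) ≡ 1 (mod 65185), giving 26184⁻¹ ≡ 29274.
x ≡ 26184⁻¹·33641 ≡ 29274·33641 ≡ 56839 (mod 65185).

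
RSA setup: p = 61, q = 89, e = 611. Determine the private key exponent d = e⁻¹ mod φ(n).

2411

φ(n) = (p−1)(q−1) = 60·88 = 5280.
Need d with 611·d ≡ 1 (mod 5280). Apply the extended Euclidean algorithm:
5280 = 8*611 + 392
611 = 1*392 + 219
392 = 1*219 + 173
219 = 1*173 + 46
173 = 3*46 + 35
46 = 1*35 + 11
35 = 3*11 + 2
11 = 5*2 + 1
2 = 2*1 + 0
Back-substitute:
1 = 11 − 5·2
1 = −5·35 + 16·11
1 = 16·46 − 21·35
1 = −21·173 + 79·46
1 = 79·219 − 100·173
1 = −100·392 + 179·219
1 = 179·611 − 279·392
1 = −279·5280 + 2411·611
So 611·2411 ≡ 1 (mod 5280), hence d = 2411.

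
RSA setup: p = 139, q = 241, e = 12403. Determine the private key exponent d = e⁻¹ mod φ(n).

29467

φ(n) = (p−1)(q−1) = 138·240 = 33120.
Need d with 12403·d ≡ 1 (mod 33120). Apply the extended Euclidean algorithm:
33120 = 2·12403 + 8314
12403 = 1·8314 + 4089
8314 = 2·4089 + 136
4089 = 30·136 + 9
136 = 15·9 + 1
9 = 9·1 + 0
Back-substitute:
1 = 136 − 15·9
1 = −15·4089 + 451·136
1 = 451·8314 − 917·4089
1 = −917·12403 + 1368·8314
1 = 1368·33120 − 3653·12403
So 12403·(-3653) ≡ 1 (mod 33120), hence d ≡ -3653 ≡ 29467 (mod 33120).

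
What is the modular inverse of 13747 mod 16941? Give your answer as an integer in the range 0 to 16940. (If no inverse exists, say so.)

gcd(16941, 13747) by repeated division:
16941 = 1·13747 + 3194
13747 = 4·3194 + 971
3194 = 3·971 + 281
971 = 3·281 + 128
281 = 2·128 + 25
128 = 5·25 + 3
25 = 8·3 + 1
3 = 3·1 + 0
The gcd is 1. Working backward:
1 = 25 − 8·3
1 = −8·128 + 41·25
1 = 41·281 − 90·128
1 = −90·971 + 311·281
1 = 311·3194 − 1023·971
1 = −1023·13747 + 4403·3194
1 = 4403·16941 − 5426·13747
So 13747·(-5426) ≡ 1 (mod 16941), and -5426 ≡ 11515 (mod 16941).

11515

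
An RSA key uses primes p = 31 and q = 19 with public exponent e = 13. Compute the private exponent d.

457

φ(n) = (p−1)(q−1) = 30·18 = 540.
Need d with 13·d ≡ 1 (mod 540). Apply the extended Euclidean algorithm:
540 = 41×13 + 7
13 = 1×7 + 6
7 = 1×6 + 1
6 = 6×1 + 0
Back-substitute:
1 = 7 − 6
1 = −13 + 2·7
1 = 2·540 − 83·13
So 13·(-83) ≡ 1 (mod 540), hence d ≡ -83 ≡ 457 (mod 540).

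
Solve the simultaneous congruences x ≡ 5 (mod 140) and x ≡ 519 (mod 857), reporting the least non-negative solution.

101645

Write x = 5 + 140·k. Then 140·k ≡ 519 − 5 ≡ 514 (mod 857).
Need 140⁻¹ mod 857. Extended Euclid on (857, 140):
857 = 6×140 + 17
140 = 8×17 + 4
17 = 4×4 + 1
4 = 4×1 + 0
Back-substitute:
1 = 17 − 4·4
1 = −4·140 + 33·17
1 = 33·857 − 202·140
140⁻¹ ≡ 655 (mod 857), so k ≡ 655·514 ≡ 726 (mod 857).
x = 5 + 140·726 = 101645.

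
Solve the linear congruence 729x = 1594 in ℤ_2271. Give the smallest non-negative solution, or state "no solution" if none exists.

no solution

gcd(729, 2271):
2271 = 3·729 + 84
729 = 8·84 + 57
84 = 1·57 + 27
57 = 2·27 + 3
27 = 9·3 + 0
gcd = 3, but 3 ∤ 1594, so the congruence has no solution.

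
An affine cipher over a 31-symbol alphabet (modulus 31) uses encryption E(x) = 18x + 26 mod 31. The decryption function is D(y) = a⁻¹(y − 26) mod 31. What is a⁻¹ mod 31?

Apply the Euclidean algorithm to 31 and 18:
31 = 1*18 + 13
18 = 1*13 + 5
13 = 2*5 + 3
5 = 1*3 + 2
3 = 1*2 + 1
2 = 2*1 + 0
Since gcd(18, 31) = 1, back-substitute to write 1 as a combination:
1 = 3 − 2
1 = −5 + 2·3
1 = 2·13 − 5·5
1 = −5·18 + 7·13
1 = 7·31 − 12·18
So 18·(-12) ≡ 1 (mod 31), and -12 ≡ 19 (mod 31).

19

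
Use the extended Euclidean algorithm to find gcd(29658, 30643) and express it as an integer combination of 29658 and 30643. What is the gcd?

Euclidean algorithm:
30643 = 1*29658 + 985
29658 = 30*985 + 108
985 = 9*108 + 13
108 = 8*13 + 4
13 = 3*4 + 1
4 = 4*1 + 0
gcd(29658, 30643) = 1.
Back-substituting:
1 = 13 − 3·4
1 = −3·108 + 25·13
1 = 25·985 − 228·108
1 = −228·29658 + 6865·985
1 = 6865·30643 − 7093·29658
So 1 = (6865)·30643 + (-7093)·29658.

1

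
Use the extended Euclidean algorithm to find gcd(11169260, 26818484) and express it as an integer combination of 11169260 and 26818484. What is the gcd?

Euclidean algorithm:
26818484 = 2*11169260 + 4479964
11169260 = 2*4479964 + 2209332
4479964 = 2*2209332 + 61300
2209332 = 36*61300 + 2532
61300 = 24*2532 + 532
2532 = 4*532 + 404
532 = 1*404 + 128
404 = 3*128 + 20
128 = 6*20 + 8
20 = 2*8 + 4
8 = 2*4 + 0
gcd(11169260, 26818484) = 4.
Express as a combination:
4 = 20 − 2·8
4 = −2·128 + 13·20
4 = 13·404 − 41·128
4 = −41·532 + 54·404
4 = 54·2532 − 257·532
4 = −257·61300 + 6222·2532
4 = 6222·2209332 − 224249·61300
4 = −224249·4479964 + 454720·2209332
4 = 454720·11169260 − 1133689·4479964
4 = −1133689·26818484 + 2722098·11169260
So 4 = (-1133689)·26818484 + (2722098)·11169260.

4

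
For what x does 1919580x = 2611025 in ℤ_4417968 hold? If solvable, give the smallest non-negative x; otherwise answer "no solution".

gcd(1919580, 4417968):
4417968 = 2×1919580 + 578808
1919580 = 3×578808 + 183156
578808 = 3×183156 + 29340
183156 = 6×29340 + 7116
29340 = 4×7116 + 876
7116 = 8×876 + 108
876 = 8×108 + 12
108 = 9×12 + 0
gcd = 12, but 12 ∤ 2611025, so the congruence has no solution.

no solution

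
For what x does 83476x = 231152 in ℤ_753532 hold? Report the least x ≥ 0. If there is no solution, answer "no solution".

First find gcd(83476, 753532):
753532 = 9*83476 + 2248
83476 = 37*2248 + 300
2248 = 7*300 + 148
300 = 2*148 + 4
148 = 37*4 + 0
gcd = 4 and 4 | 231152, so solutions exist. Divide through by 4: 20869x ≡ 57788 (mod 188383).
Now find 20869⁻¹ mod 188383:
188383 = 9·20869 + 562
20869 = 37·562 + 75
562 = 7·75 + 37
75 = 2·37 + 1
37 = 37·1 + 0
Back-substitute:
1 = 75 − 2·37
1 = −2·562 + 15·75
1 = 15·20869 − 557·562
1 = −557·188383 + 5028·20869
So 20869⁻¹ ≡ 5028 (mod 188383).
Then x ≡ 5028·57788 ≡ 71478 (mod 188383); the smallest non-negative solution is x = 71478.

71478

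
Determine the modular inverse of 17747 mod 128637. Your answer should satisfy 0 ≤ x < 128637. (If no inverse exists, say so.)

3356

Extended Euclidean algorithm:
128637 = 7*17747 + 4408
17747 = 4*4408 + 115
4408 = 38*115 + 38
115 = 3*38 + 1
38 = 38*1 + 0
gcd = 1, so the inverse exists. Back-substitute:
1 = 115 − 3·38
1 = −3·4408 + 115·115
1 = 115·17747 − 463·4408
1 = −463·128637 + 3356·17747
So 17747·3356 ≡ 1 (mod 128637).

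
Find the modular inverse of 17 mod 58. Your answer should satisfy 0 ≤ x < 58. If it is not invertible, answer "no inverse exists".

41

Extended Euclidean algorithm:
58 = 3·17 + 7
17 = 2·7 + 3
7 = 2·3 + 1
3 = 3·1 + 0
gcd = 1, so the inverse exists. Back-substitute:
1 = 7 − 2·3
1 = −2·17 + 5·7
1 = 5·58 − 17·17
Hence 17⁻¹ ≡ -17 ≡ 41 (mod 58).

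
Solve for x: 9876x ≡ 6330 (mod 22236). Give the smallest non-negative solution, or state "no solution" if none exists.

gcd(9876, 22236):
22236 = 2×9876 + 2484
9876 = 3×2484 + 2424
2484 = 1×2424 + 60
2424 = 40×60 + 24
60 = 2×24 + 12
24 = 2×12 + 0
gcd = 12, but 12 ∤ 6330, so the congruence has no solution.

no solution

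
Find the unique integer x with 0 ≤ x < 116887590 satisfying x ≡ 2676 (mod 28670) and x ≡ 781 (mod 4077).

10295206

Write x = 2676 + 28670·k. Then 28670·k ≡ 781 − 2676 ≡ 2182 (mod 4077).
Need 28670⁻¹ mod 4077. Extended Euclid on (4077, 131):
4077 = 31*131 + 16
131 = 8*16 + 3
16 = 5*3 + 1
3 = 3*1 + 0
Back-substitute:
1 = 16 − 5·3
1 = −5·131 + 41·16
1 = 41·4077 − 1276·131
28670⁻¹ ≡ 2801 (mod 4077), so k ≡ 2801·2182 ≡ 359 (mod 4077).
x = 2676 + 28670·359 = 10295206.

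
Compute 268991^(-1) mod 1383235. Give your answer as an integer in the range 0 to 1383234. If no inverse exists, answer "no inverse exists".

41591

gcd(1383235, 268991) by repeated division:
1383235 = 5·268991 + 38280
268991 = 7·38280 + 1031
38280 = 37·1031 + 133
1031 = 7·133 + 100
133 = 1·100 + 33
100 = 3·33 + 1
33 = 33·1 + 0
The gcd is 1. Working backward:
1 = 100 − 3·33
1 = −3·133 + 4·100
1 = 4·1031 − 31·133
1 = −31·38280 + 1151·1031
1 = 1151·268991 − 8088·38280
1 = −8088·1383235 + 41591·268991
So 268991·41591 ≡ 1 (mod 1383235).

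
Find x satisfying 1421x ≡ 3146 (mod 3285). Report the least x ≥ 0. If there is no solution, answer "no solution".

First find gcd(1421, 3285):
3285 = 2×1421 + 443
1421 = 3×443 + 92
443 = 4×92 + 75
92 = 1×75 + 17
75 = 4×17 + 7
17 = 2×7 + 3
7 = 2×3 + 1
3 = 3×1 + 0
gcd = 1, so a unique solution mod 3285 exists.
Back-substitute for the Bézout coefficients:
1 = 7 − 2·3
1 = −2·17 + 5·7
1 = 5·75 − 22·17
1 = −22·92 + 27·75
1 = 27·443 − 130·92
1 = −130·1421 + 417·443
1 = 417·3285 − 964·1421
So 1421·(-964) ≡ 1 (mod 3285), giving 1421⁻¹ ≡ 2321.
x ≡ 1421⁻¹·3146 ≡ 2321·3146 ≡ 2596 (mod 3285).

2596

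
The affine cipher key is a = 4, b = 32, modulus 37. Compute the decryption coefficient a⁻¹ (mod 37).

28

gcd(37, 4) by repeated division:
37 = 9×4 + 1
4 = 4×1 + 0
Since gcd(4, 37) = 1, back-substitute to write 1 as a combination:
1 = 37 − 9·4
Thus 4·(-9) ≡ 1 (mod 37); reducing, -9 mod 37 = 28.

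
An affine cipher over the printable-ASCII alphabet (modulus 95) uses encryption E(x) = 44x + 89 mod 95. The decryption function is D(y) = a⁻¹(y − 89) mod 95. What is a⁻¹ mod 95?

54

Apply the Euclidean algorithm to 95 and 44:
95 = 2*44 + 7
44 = 6*7 + 2
7 = 3*2 + 1
2 = 2*1 + 0
gcd = 1, so the inverse exists. Back-substitute:
1 = 7 − 3·2
1 = −3·44 + 19·7
1 = 19·95 − 41·44
Hence 44⁻¹ ≡ -41 ≡ 54 (mod 95).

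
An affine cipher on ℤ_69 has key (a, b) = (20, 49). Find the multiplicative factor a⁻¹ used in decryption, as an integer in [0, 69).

38

Apply the Euclidean algorithm to 69 and 20:
69 = 3·20 + 9
20 = 2·9 + 2
9 = 4·2 + 1
2 = 2·1 + 0
The gcd is 1. Working backward:
1 = 9 − 4·2
1 = −4·20 + 9·9
1 = 9·69 − 31·20
Hence 20⁻¹ ≡ -31 ≡ 38 (mod 69).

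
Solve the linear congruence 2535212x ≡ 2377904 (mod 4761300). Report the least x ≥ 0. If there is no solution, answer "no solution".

First find gcd(2535212, 4761300):
4761300 = 1*2535212 + 2226088
2535212 = 1*2226088 + 309124
2226088 = 7*309124 + 62220
309124 = 4*62220 + 60244
62220 = 1*60244 + 1976
60244 = 30*1976 + 964
1976 = 2*964 + 48
964 = 20*48 + 4
48 = 12*4 + 0
gcd = 4 and 4 | 2377904, so solutions exist. Divide through by 4: 633803x ≡ 594476 (mod 1190325).
Now find 633803⁻¹ mod 1190325:
1190325 = 1×633803 + 556522
633803 = 1×556522 + 77281
556522 = 7×77281 + 15555
77281 = 4×15555 + 15061
15555 = 1×15061 + 494
15061 = 30×494 + 241
494 = 2×241 + 12
241 = 20×12 + 1
12 = 12×1 + 0
Back-substitute:
1 = 241 − 20·12
1 = −20·494 + 41·241
1 = 41·15061 − 1250·494
1 = −1250·15555 + 1291·15061
1 = 1291·77281 − 6414·15555
1 = −6414·556522 + 46189·77281
1 = 46189·633803 − 52603·556522
1 = −52603·1190325 + 98792·633803
So 633803⁻¹ ≡ 98792 (mod 1190325).
Then x ≡ 98792·594476 ≡ 27817 (mod 1190325); the smallest non-negative solution is x = 27817.

27817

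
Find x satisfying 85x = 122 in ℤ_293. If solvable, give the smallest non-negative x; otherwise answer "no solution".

First find gcd(85, 293):
293 = 3*85 + 38
85 = 2*38 + 9
38 = 4*9 + 2
9 = 4*2 + 1
2 = 2*1 + 0
gcd = 1, so a unique solution mod 293 exists.
Back-substitute for the Bézout coefficients:
1 = 9 − 4·2
1 = −4·38 + 17·9
1 = 17·85 − 38·38
1 = −38·293 + 131·85
So 85·(131) ≡ 1 (mod 293), giving 85⁻¹ ≡ 131.
x ≡ 85⁻¹·122 ≡ 131·122 ≡ 160 (mod 293).

160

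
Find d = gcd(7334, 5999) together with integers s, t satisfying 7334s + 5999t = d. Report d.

Apply Euclid's algorithm to 7334 and 5999:
7334 = 1×5999 + 1335
5999 = 4×1335 + 659
1335 = 2×659 + 17
659 = 38×17 + 13
17 = 1×13 + 4
13 = 3×4 + 1
4 = 4×1 + 0
gcd(7334, 5999) = 1.
Working backward:
1 = 13 − 3·4
1 = −3·17 + 4·13
1 = 4·659 − 155·17
1 = −155·1335 + 314·659
1 = 314·5999 − 1411·1335
1 = −1411·7334 + 1725·5999
So 1 = (-1411)·7334 + (1725)·5999.

1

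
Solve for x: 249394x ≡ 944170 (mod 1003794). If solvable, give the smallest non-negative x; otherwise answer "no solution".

94477

First find gcd(249394, 1003794):
1003794 = 4·249394 + 6218
249394 = 40·6218 + 674
6218 = 9·674 + 152
674 = 4·152 + 66
152 = 2·66 + 20
66 = 3·20 + 6
20 = 3·6 + 2
6 = 3·2 + 0
gcd = 2 and 2 | 944170, so solutions exist. Divide through by 2: 124697x ≡ 472085 (mod 501897).
Now find 124697⁻¹ mod 501897:
501897 = 4·124697 + 3109
124697 = 40·3109 + 337
3109 = 9·337 + 76
337 = 4·76 + 33
76 = 2·33 + 10
33 = 3·10 + 3
10 = 3·3 + 1
3 = 3·1 + 0
Back-substitute:
1 = 10 − 3·3
1 = −3·33 + 10·10
1 = 10·76 − 23·33
1 = −23·337 + 102·76
1 = 102·3109 − 941·337
1 = −941·124697 + 37742·3109
1 = 37742·501897 − 151909·124697
So 124697·(-151909) ≡ 1 (mod 501897), i.e. 124697⁻¹ ≡ 349988.
Then x ≡ 349988·472085 ≡ 94477 (mod 501897); the smallest non-negative solution is x = 94477.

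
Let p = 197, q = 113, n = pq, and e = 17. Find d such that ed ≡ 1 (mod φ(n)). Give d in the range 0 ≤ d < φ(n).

φ(n) = (p−1)(q−1) = 196·112 = 21952.
Need d with 17·d ≡ 1 (mod 21952). Apply the extended Euclidean algorithm:
21952 = 1291·17 + 5
17 = 3·5 + 2
5 = 2·2 + 1
2 = 2·1 + 0
Back-substitute:
1 = 5 − 2·2
1 = −2·17 + 7·5
1 = 7·21952 − 9039·17
So 17·(-9039) ≡ 1 (mod 21952), hence d ≡ -9039 ≡ 12913 (mod 21952).

12913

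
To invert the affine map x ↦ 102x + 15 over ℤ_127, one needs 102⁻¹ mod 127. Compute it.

gcd(127, 102) by repeated division:
127 = 1·102 + 25
102 = 4·25 + 2
25 = 12·2 + 1
2 = 2·1 + 0
The gcd is 1. Working backward:
1 = 25 − 12·2
1 = −12·102 + 49·25
1 = 49·127 − 61·102
Hence 102⁻¹ ≡ -61 ≡ 66 (mod 127).

66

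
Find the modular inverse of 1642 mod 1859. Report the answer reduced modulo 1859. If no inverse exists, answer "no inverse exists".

Run Euclid on (1859, 1642):
1859 = 1*1642 + 217
1642 = 7*217 + 123
217 = 1*123 + 94
123 = 1*94 + 29
94 = 3*29 + 7
29 = 4*7 + 1
7 = 7*1 + 0
The gcd is 1. Working backward:
1 = 29 − 4·7
1 = −4·94 + 13·29
1 = 13·123 − 17·94
1 = −17·217 + 30·123
1 = 30·1642 − 227·217
1 = −227·1859 + 257·1642
So 1642·257 ≡ 1 (mod 1859).

257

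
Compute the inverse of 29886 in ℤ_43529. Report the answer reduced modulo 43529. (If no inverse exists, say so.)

Extended Euclidean algorithm:
43529 = 1·29886 + 13643
29886 = 2·13643 + 2600
13643 = 5·2600 + 643
2600 = 4·643 + 28
643 = 22·28 + 27
28 = 1·27 + 1
27 = 27·1 + 0
Since gcd(29886, 43529) = 1, back-substitute to write 1 as a combination:
1 = 28 − 27
1 = −643 + 23·28
1 = 23·2600 − 93·643
1 = −93·13643 + 488·2600
1 = 488·29886 − 1069·13643
1 = −1069·43529 + 1557·29886
So 29886·1557 ≡ 1 (mod 43529).

1557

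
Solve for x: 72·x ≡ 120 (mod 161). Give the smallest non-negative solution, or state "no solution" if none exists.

First find gcd(72, 161):
161 = 2×72 + 17
72 = 4×17 + 4
17 = 4×4 + 1
4 = 4×1 + 0
gcd = 1, so a unique solution mod 161 exists.
Back-substitute for the Bézout coefficients:
1 = 17 − 4·4
1 = −4·72 + 17·17
1 = 17·161 − 38·72
So 72·(-38) ≡ 1 (mod 161), giving 72⁻¹ ≡ 123.
x ≡ 72⁻¹·120 ≡ 123·120 ≡ 109 (mod 161).

109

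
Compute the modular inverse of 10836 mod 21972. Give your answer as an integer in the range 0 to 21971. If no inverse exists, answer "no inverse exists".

Compute gcd(10836, 21972):
21972 = 2·10836 + 300
10836 = 36·300 + 36
300 = 8·36 + 12
36 = 3·12 + 0
The gcd is 12, not 1, hence no inverse exists.

no inverse exists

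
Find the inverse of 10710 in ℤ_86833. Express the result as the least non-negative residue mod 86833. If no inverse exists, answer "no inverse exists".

20861

gcd(86833, 10710) by repeated division:
86833 = 8*10710 + 1153
10710 = 9*1153 + 333
1153 = 3*333 + 154
333 = 2*154 + 25
154 = 6*25 + 4
25 = 6*4 + 1
4 = 4*1 + 0
Since gcd(10710, 86833) = 1, back-substitute to write 1 as a combination:
1 = 25 − 6·4
1 = −6·154 + 37·25
1 = 37·333 − 80·154
1 = −80·1153 + 277·333
1 = 277·10710 − 2573·1153
1 = −2573·86833 + 20861·10710
So 10710·20861 ≡ 1 (mod 86833).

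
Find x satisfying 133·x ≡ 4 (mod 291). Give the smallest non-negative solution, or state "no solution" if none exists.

First find gcd(133, 291):
291 = 2×133 + 25
133 = 5×25 + 8
25 = 3×8 + 1
8 = 8×1 + 0
gcd = 1, so a unique solution mod 291 exists.
Back-substitute for the Bézout coefficients:
1 = 25 − 3·8
1 = −3·133 + 16·25
1 = 16·291 − 35·133
So 133·(-35) ≡ 1 (mod 291), giving 133⁻¹ ≡ 256.
x ≡ 133⁻¹·4 ≡ 256·4 ≡ 151 (mod 291).

151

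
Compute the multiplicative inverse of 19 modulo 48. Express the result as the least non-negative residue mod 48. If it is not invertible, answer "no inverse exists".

43

Run Euclid on (48, 19):
48 = 2×19 + 10
19 = 1×10 + 9
10 = 1×9 + 1
9 = 9×1 + 0
The gcd is 1. Working backward:
1 = 10 − 9
1 = −19 + 2·10
1 = 2·48 − 5·19
So 19·(-5) ≡ 1 (mod 48), and -5 ≡ 43 (mod 48).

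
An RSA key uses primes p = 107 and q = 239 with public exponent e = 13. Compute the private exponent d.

15525

φ(n) = (p−1)(q−1) = 106·238 = 25228.
Need d with 13·d ≡ 1 (mod 25228). Apply the extended Euclidean algorithm:
25228 = 1940×13 + 8
13 = 1×8 + 5
8 = 1×5 + 3
5 = 1×3 + 2
3 = 1×2 + 1
2 = 2×1 + 0
Back-substitute:
1 = 3 − 2
1 = −5 + 2·3
1 = 2·8 − 3·5
1 = −3·13 + 5·8
1 = 5·25228 − 9703·13
So 13·(-9703) ≡ 1 (mod 25228), hence d ≡ -9703 ≡ 15525 (mod 25228).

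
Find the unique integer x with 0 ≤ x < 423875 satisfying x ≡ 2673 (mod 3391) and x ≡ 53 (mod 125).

189178

Write x = 2673 + 3391·k. Then 3391·k ≡ 53 − 2673 ≡ 5 (mod 125).
Need 3391⁻¹ mod 125. Extended Euclid on (125, 16):
125 = 7*16 + 13
16 = 1*13 + 3
13 = 4*3 + 1
3 = 3*1 + 0
Back-substitute:
1 = 13 − 4·3
1 = −4·16 + 5·13
1 = 5·125 − 39·16
3391⁻¹ ≡ 86 (mod 125), so k ≡ 86·5 ≡ 55 (mod 125).
x = 2673 + 3391·55 = 189178.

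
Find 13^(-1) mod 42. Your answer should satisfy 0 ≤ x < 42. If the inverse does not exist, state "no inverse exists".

13

Extended Euclidean algorithm:
42 = 3×13 + 3
13 = 4×3 + 1
3 = 3×1 + 0
Since gcd(13, 42) = 1, back-substitute to write 1 as a combination:
1 = 13 − 4·3
1 = −4·42 + 13·13
So 13·13 ≡ 1 (mod 42).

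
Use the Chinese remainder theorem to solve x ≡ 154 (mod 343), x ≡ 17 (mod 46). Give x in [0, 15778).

3927

Write x = 154 + 343·k. Then 343·k ≡ 17 − 154 ≡ 1 (mod 46).
Need 343⁻¹ mod 46. Extended Euclid on (46, 21):
46 = 2*21 + 4
21 = 5*4 + 1
4 = 4*1 + 0
Back-substitute:
1 = 21 − 5·4
1 = −5·46 + 11·21
343⁻¹ ≡ 11 (mod 46), so k ≡ 11·1 ≡ 11 (mod 46).
x = 154 + 343·11 = 3927.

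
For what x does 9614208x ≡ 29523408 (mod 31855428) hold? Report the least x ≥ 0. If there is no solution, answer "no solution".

First find gcd(9614208, 31855428):
31855428 = 3·9614208 + 3012804
9614208 = 3·3012804 + 575796
3012804 = 5·575796 + 133824
575796 = 4·133824 + 40500
133824 = 3·40500 + 12324
40500 = 3·12324 + 3528
12324 = 3·3528 + 1740
3528 = 2·1740 + 48
1740 = 36·48 + 12
48 = 4·12 + 0
gcd = 12 and 12 | 29523408, so solutions exist. Divide through by 12: 801184x ≡ 2460284 (mod 2654619).
Now find 801184⁻¹ mod 2654619:
2654619 = 3×801184 + 251067
801184 = 3×251067 + 47983
251067 = 5×47983 + 11152
47983 = 4×11152 + 3375
11152 = 3×3375 + 1027
3375 = 3×1027 + 294
1027 = 3×294 + 145
294 = 2×145 + 4
145 = 36×4 + 1
4 = 4×1 + 0
Back-substitute:
1 = 145 − 36·4
1 = −36·294 + 73·145
1 = 73·1027 − 255·294
1 = −255·3375 + 838·1027
1 = 838·11152 − 2769·3375
1 = −2769·47983 + 11914·11152
1 = 11914·251067 − 62339·47983
1 = −62339·801184 + 198931·251067
1 = 198931·2654619 − 659132·801184
So 801184·(-659132) ≡ 1 (mod 2654619), i.e. 801184⁻¹ ≡ 1995487.
Then x ≡ 1995487·2460284 ≡ 1741232 (mod 2654619); the smallest non-negative solution is x = 1741232.

1741232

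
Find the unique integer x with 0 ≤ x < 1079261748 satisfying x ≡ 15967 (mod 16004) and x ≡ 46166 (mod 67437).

1073980391

Write x = 15967 + 16004·k. Then 16004·k ≡ 46166 − 15967 ≡ 30199 (mod 67437).
Need 16004⁻¹ mod 67437. Extended Euclid on (67437, 16004):
67437 = 4*16004 + 3421
16004 = 4*3421 + 2320
3421 = 1*2320 + 1101
2320 = 2*1101 + 118
1101 = 9*118 + 39
118 = 3*39 + 1
39 = 39*1 + 0
Back-substitute:
1 = 118 − 3·39
1 = −3·1101 + 28·118
1 = 28·2320 − 59·1101
1 = −59·3421 + 87·2320
1 = 87·16004 − 407·3421
1 = −407·67437 + 1715·16004
16004⁻¹ ≡ 1715 (mod 67437), so k ≡ 1715·30199 ≡ 67106 (mod 67437).
x = 15967 + 16004·67106 = 1073980391.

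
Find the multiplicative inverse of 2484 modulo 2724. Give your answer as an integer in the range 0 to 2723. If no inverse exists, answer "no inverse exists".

Compute gcd(2484, 2724):
2724 = 1×2484 + 240
2484 = 10×240 + 84
240 = 2×84 + 72
84 = 1×72 + 12
72 = 6×12 + 0
Since gcd = 12 > 1, 2484 is not a unit mod 2724.

no inverse exists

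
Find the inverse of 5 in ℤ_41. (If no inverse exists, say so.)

33

gcd(41, 5) by repeated division:
41 = 8×5 + 1
5 = 5×1 + 0
gcd = 1, so the inverse exists. Back-substitute:
1 = 41 − 8·5
So 5·(-8) ≡ 1 (mod 41), and -8 ≡ 33 (mod 41).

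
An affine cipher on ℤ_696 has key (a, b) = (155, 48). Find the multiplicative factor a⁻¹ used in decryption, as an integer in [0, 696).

Apply the Euclidean algorithm to 696 and 155:
696 = 4*155 + 76
155 = 2*76 + 3
76 = 25*3 + 1
3 = 3*1 + 0
gcd = 1, so the inverse exists. Back-substitute:
1 = 76 − 25·3
1 = −25·155 + 51·76
1 = 51·696 − 229·155
Hence 155⁻¹ ≡ -229 ≡ 467 (mod 696).

467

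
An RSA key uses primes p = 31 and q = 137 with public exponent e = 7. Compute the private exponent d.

583

φ(n) = (p−1)(q−1) = 30·136 = 4080.
Need d with 7·d ≡ 1 (mod 4080). Apply the extended Euclidean algorithm:
4080 = 582·7 + 6
7 = 1·6 + 1
6 = 6·1 + 0
Back-substitute:
1 = 7 − 6
1 = −4080 + 583·7
So 7·583 ≡ 1 (mod 4080), hence d = 583.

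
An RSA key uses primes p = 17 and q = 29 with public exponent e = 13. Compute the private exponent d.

φ(n) = (p−1)(q−1) = 16·28 = 448.
Need d with 13·d ≡ 1 (mod 448). Apply the extended Euclidean algorithm:
448 = 34×13 + 6
13 = 2×6 + 1
6 = 6×1 + 0
Back-substitute:
1 = 13 − 2·6
1 = −2·448 + 69·13
So 13·69 ≡ 1 (mod 448), hence d = 69.

69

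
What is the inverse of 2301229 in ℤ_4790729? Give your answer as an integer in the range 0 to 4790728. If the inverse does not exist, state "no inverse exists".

4266085

gcd(4790729, 2301229) by repeated division:
4790729 = 2·2301229 + 188271
2301229 = 12·188271 + 41977
188271 = 4·41977 + 20363
41977 = 2·20363 + 1251
20363 = 16·1251 + 347
1251 = 3·347 + 210
347 = 1·210 + 137
210 = 1·137 + 73
137 = 1·73 + 64
73 = 1·64 + 9
64 = 7·9 + 1
9 = 9·1 + 0
gcd = 1, so the inverse exists. Back-substitute:
1 = 64 − 7·9
1 = −7·73 + 8·64
1 = 8·137 − 15·73
1 = −15·210 + 23·137
1 = 23·347 − 38·210
1 = −38·1251 + 137·347
1 = 137·20363 − 2230·1251
1 = −2230·41977 + 4597·20363
1 = 4597·188271 − 20618·41977
1 = −20618·2301229 + 252013·188271
1 = 252013·4790729 − 524644·2301229
Thus 2301229·(-524644) ≡ 1 (mod 4790729); reducing, -524644 mod 4790729 = 4266085.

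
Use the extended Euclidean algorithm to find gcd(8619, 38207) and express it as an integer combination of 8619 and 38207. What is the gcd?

Apply Euclid's algorithm to 38207 and 8619:
38207 = 4·8619 + 3731
8619 = 2·3731 + 1157
3731 = 3·1157 + 260
1157 = 4·260 + 117
260 = 2·117 + 26
117 = 4·26 + 13
26 = 2·13 + 0
gcd(8619, 38207) = 13.
Working backward:
13 = 117 − 4·26
13 = −4·260 + 9·117
13 = 9·1157 − 40·260
13 = −40·3731 + 129·1157
13 = 129·8619 − 298·3731
13 = −298·38207 + 1321·8619
So 13 = (-298)·38207 + (1321)·8619.

13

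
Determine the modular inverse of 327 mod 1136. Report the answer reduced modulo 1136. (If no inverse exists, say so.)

Run Euclid on (1136, 327):
1136 = 3×327 + 155
327 = 2×155 + 17
155 = 9×17 + 2
17 = 8×2 + 1
2 = 2×1 + 0
gcd = 1, so the inverse exists. Back-substitute:
1 = 17 − 8·2
1 = −8·155 + 73·17
1 = 73·327 − 154·155
1 = −154·1136 + 535·327
So 327·535 ≡ 1 (mod 1136).

535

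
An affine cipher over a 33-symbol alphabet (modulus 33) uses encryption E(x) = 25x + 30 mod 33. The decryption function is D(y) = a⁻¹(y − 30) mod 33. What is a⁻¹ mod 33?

4

Run Euclid on (33, 25):
33 = 1*25 + 8
25 = 3*8 + 1
8 = 8*1 + 0
The gcd is 1. Working backward:
1 = 25 − 3·8
1 = −3·33 + 4·25
So 25·4 ≡ 1 (mod 33).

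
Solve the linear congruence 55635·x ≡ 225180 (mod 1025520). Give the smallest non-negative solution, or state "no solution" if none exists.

58068

First find gcd(55635, 1025520):
1025520 = 18·55635 + 24090
55635 = 2·24090 + 7455
24090 = 3·7455 + 1725
7455 = 4·1725 + 555
1725 = 3·555 + 60
555 = 9·60 + 15
60 = 4·15 + 0
gcd = 15 and 15 | 225180, so solutions exist. Divide through by 15: 3709x ≡ 15012 (mod 68368).
Now find 3709⁻¹ mod 68368:
68368 = 18*3709 + 1606
3709 = 2*1606 + 497
1606 = 3*497 + 115
497 = 4*115 + 37
115 = 3*37 + 4
37 = 9*4 + 1
4 = 4*1 + 0
Back-substitute:
1 = 37 − 9·4
1 = −9·115 + 28·37
1 = 28·497 − 121·115
1 = −121·1606 + 391·497
1 = 391·3709 − 903·1606
1 = −903·68368 + 16645·3709
So 3709⁻¹ ≡ 16645 (mod 68368).
Then x ≡ 16645·15012 ≡ 58068 (mod 68368); the smallest non-negative solution is x = 58068.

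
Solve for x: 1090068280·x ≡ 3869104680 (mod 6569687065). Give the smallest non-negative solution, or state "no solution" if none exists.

898924868

First find gcd(1090068280, 6569687065):
6569687065 = 6×1090068280 + 29277385
1090068280 = 37×29277385 + 6805035
29277385 = 4×6805035 + 2057245
6805035 = 3×2057245 + 633300
2057245 = 3×633300 + 157345
633300 = 4×157345 + 3920
157345 = 40×3920 + 545
3920 = 7×545 + 105
545 = 5×105 + 20
105 = 5×20 + 5
20 = 4×5 + 0
gcd = 5 and 5 | 3869104680, so solutions exist. Divide through by 5: 218013656x ≡ 773820936 (mod 1313937413).
Now find 218013656⁻¹ mod 1313937413:
1313937413 = 6·218013656 + 5855477
218013656 = 37·5855477 + 1361007
5855477 = 4·1361007 + 411449
1361007 = 3·411449 + 126660
411449 = 3·126660 + 31469
126660 = 4·31469 + 784
31469 = 40·784 + 109
784 = 7·109 + 21
109 = 5·21 + 4
21 = 5·4 + 1
4 = 4·1 + 0
Back-substitute:
1 = 21 − 5·4
1 = −5·109 + 26·21
1 = 26·784 − 187·109
1 = −187·31469 + 7506·784
1 = 7506·126660 − 30211·31469
1 = −30211·411449 + 98139·126660
1 = 98139·1361007 − 324628·411449
1 = −324628·5855477 + 1396651·1361007
1 = 1396651·218013656 − 52000715·5855477
1 = −52000715·1313937413 + 313400941·218013656
So 218013656⁻¹ ≡ 313400941 (mod 1313937413).
Then x ≡ 313400941·773820936 ≡ 898924868 (mod 1313937413); the smallest non-negative solution is x = 898924868.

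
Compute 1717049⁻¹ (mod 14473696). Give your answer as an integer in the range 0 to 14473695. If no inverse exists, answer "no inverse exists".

3287433

gcd(14473696, 1717049) by repeated division:
14473696 = 8×1717049 + 737304
1717049 = 2×737304 + 242441
737304 = 3×242441 + 9981
242441 = 24×9981 + 2897
9981 = 3×2897 + 1290
2897 = 2×1290 + 317
1290 = 4×317 + 22
317 = 14×22 + 9
22 = 2×9 + 4
9 = 2×4 + 1
4 = 4×1 + 0
gcd = 1, so the inverse exists. Back-substitute:
1 = 9 − 2·4
1 = −2·22 + 5·9
1 = 5·317 − 72·22
1 = −72·1290 + 293·317
1 = 293·2897 − 658·1290
1 = −658·9981 + 2267·2897
1 = 2267·242441 − 55066·9981
1 = −55066·737304 + 167465·242441
1 = 167465·1717049 − 389996·737304
1 = −389996·14473696 + 3287433·1717049
So 1717049·3287433 ≡ 1 (mod 14473696).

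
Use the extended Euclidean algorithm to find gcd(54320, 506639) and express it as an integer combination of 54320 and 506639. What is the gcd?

Repeated division:
506639 = 9*54320 + 17759
54320 = 3*17759 + 1043
17759 = 17*1043 + 28
1043 = 37*28 + 7
28 = 4*7 + 0
gcd(54320, 506639) = 7.
Express as a combination:
7 = 1043 − 37·28
7 = −37·17759 + 630·1043
7 = 630·54320 − 1927·17759
7 = −1927·506639 + 17973·54320
So 7 = (-1927)·506639 + (17973)·54320.

7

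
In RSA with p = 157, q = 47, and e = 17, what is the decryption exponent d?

3377

φ(n) = (p−1)(q−1) = 156·46 = 7176.
Need d with 17·d ≡ 1 (mod 7176). Apply the extended Euclidean algorithm:
7176 = 422*17 + 2
17 = 8*2 + 1
2 = 2*1 + 0
Back-substitute:
1 = 17 − 8·2
1 = −8·7176 + 3377·17
So 17·3377 ≡ 1 (mod 7176), hence d = 3377.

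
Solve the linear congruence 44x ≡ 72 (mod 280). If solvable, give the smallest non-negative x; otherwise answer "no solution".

First find gcd(44, 280):
280 = 6*44 + 16
44 = 2*16 + 12
16 = 1*12 + 4
12 = 3*4 + 0
gcd = 4 and 4 | 72, so solutions exist. Divide through by 4: 11x ≡ 18 (mod 70).
Now find 11⁻¹ mod 70:
70 = 6×11 + 4
11 = 2×4 + 3
4 = 1×3 + 1
3 = 3×1 + 0
Back-substitute:
1 = 4 − 3
1 = −11 + 3·4
1 = 3·70 − 19·11
So 11·(-19) ≡ 1 (mod 70), i.e. 11⁻¹ ≡ 51.
Then x ≡ 51·18 ≡ 8 (mod 70); the smallest non-negative solution is x = 8.

8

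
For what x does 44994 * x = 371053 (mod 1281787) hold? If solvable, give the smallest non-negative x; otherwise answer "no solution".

First find gcd(44994, 1281787):
1281787 = 28×44994 + 21955
44994 = 2×21955 + 1084
21955 = 20×1084 + 275
1084 = 3×275 + 259
275 = 1×259 + 16
259 = 16×16 + 3
16 = 5×3 + 1
3 = 3×1 + 0
gcd = 1, so a unique solution mod 1281787 exists.
Back-substitute for the Bézout coefficients:
1 = 16 − 5·3
1 = −5·259 + 81·16
1 = 81·275 − 86·259
1 = −86·1084 + 339·275
1 = 339·21955 − 6866·1084
1 = −6866·44994 + 14071·21955
1 = 14071·1281787 − 400854·44994
So 44994·(-400854) ≡ 1 (mod 1281787), giving 44994⁻¹ ≡ 880933.
x ≡ 44994⁻¹·371053 ≡ 880933·371053 ≡ 484218 (mod 1281787).

484218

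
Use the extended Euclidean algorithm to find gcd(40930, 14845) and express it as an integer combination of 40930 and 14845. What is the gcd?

Repeated division:
40930 = 2·14845 + 11240
14845 = 1·11240 + 3605
11240 = 3·3605 + 425
3605 = 8·425 + 205
425 = 2·205 + 15
205 = 13·15 + 10
15 = 1·10 + 5
10 = 2·5 + 0
gcd(40930, 14845) = 5.
Back-substituting:
5 = 15 − 10
5 = −205 + 14·15
5 = 14·425 − 29·205
5 = −29·3605 + 246·425
5 = 246·11240 − 767·3605
5 = −767·14845 + 1013·11240
5 = 1013·40930 − 2793·14845
So 5 = (1013)·40930 + (-2793)·14845.

5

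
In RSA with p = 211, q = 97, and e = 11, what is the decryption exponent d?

7331

φ(n) = (p−1)(q−1) = 210·96 = 20160.
Need d with 11·d ≡ 1 (mod 20160). Apply the extended Euclidean algorithm:
20160 = 1832×11 + 8
11 = 1×8 + 3
8 = 2×3 + 2
3 = 1×2 + 1
2 = 2×1 + 0
Back-substitute:
1 = 3 − 2
1 = −8 + 3·3
1 = 3·11 − 4·8
1 = −4·20160 + 7331·11
So 11·7331 ≡ 1 (mod 20160), hence d = 7331.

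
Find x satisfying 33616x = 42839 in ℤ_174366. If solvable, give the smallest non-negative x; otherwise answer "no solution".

gcd(33616, 174366):
174366 = 5×33616 + 6286
33616 = 5×6286 + 2186
6286 = 2×2186 + 1914
2186 = 1×1914 + 272
1914 = 7×272 + 10
272 = 27×10 + 2
10 = 5×2 + 0
gcd = 2, but 2 ∤ 42839, so the congruence has no solution.

no solution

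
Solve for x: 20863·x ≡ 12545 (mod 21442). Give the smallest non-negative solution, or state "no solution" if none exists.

First find gcd(20863, 21442):
21442 = 1×20863 + 579
20863 = 36×579 + 19
579 = 30×19 + 9
19 = 2×9 + 1
9 = 9×1 + 0
gcd = 1, so a unique solution mod 21442 exists.
Back-substitute for the Bézout coefficients:
1 = 19 − 2·9
1 = −2·579 + 61·19
1 = 61·20863 − 2198·579
1 = −2198·21442 + 2259·20863
So 20863·(2259) ≡ 1 (mod 21442), giving 20863⁻¹ ≡ 2259.
x ≡ 20863⁻¹·12545 ≡ 2259·12545 ≡ 14273 (mod 21442).

14273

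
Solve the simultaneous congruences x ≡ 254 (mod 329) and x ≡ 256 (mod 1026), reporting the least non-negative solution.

60790

Write x = 254 + 329·k. Then 329·k ≡ 256 − 254 ≡ 2 (mod 1026).
Need 329⁻¹ mod 1026. Extended Euclid on (1026, 329):
1026 = 3·329 + 39
329 = 8·39 + 17
39 = 2·17 + 5
17 = 3·5 + 2
5 = 2·2 + 1
2 = 2·1 + 0
Back-substitute:
1 = 5 − 2·2
1 = −2·17 + 7·5
1 = 7·39 − 16·17
1 = −16·329 + 135·39
1 = 135·1026 − 421·329
329⁻¹ ≡ 605 (mod 1026), so k ≡ 605·2 ≡ 184 (mod 1026).
x = 254 + 329·184 = 60790.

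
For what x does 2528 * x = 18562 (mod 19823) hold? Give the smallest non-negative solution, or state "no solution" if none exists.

13322

First find gcd(2528, 19823):
19823 = 7×2528 + 2127
2528 = 1×2127 + 401
2127 = 5×401 + 122
401 = 3×122 + 35
122 = 3×35 + 17
35 = 2×17 + 1
17 = 17×1 + 0
gcd = 1, so a unique solution mod 19823 exists.
Back-substitute for the Bézout coefficients:
1 = 35 − 2·17
1 = −2·122 + 7·35
1 = 7·401 − 23·122
1 = −23·2127 + 122·401
1 = 122·2528 − 145·2127
1 = −145·19823 + 1137·2528
So 2528·(1137) ≡ 1 (mod 19823), giving 2528⁻¹ ≡ 1137.
x ≡ 2528⁻¹·18562 ≡ 1137·18562 ≡ 13322 (mod 19823).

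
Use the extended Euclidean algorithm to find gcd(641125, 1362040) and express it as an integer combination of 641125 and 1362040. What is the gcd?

5

Euclidean algorithm:
1362040 = 2*641125 + 79790
641125 = 8*79790 + 2805
79790 = 28*2805 + 1250
2805 = 2*1250 + 305
1250 = 4*305 + 30
305 = 10*30 + 5
30 = 6*5 + 0
gcd(641125, 1362040) = 5.
Working backward:
5 = 305 − 10·30
5 = −10·1250 + 41·305
5 = 41·2805 − 92·1250
5 = −92·79790 + 2617·2805
5 = 2617·641125 − 21028·79790
5 = −21028·1362040 + 44673·641125
So 5 = (-21028)·1362040 + (44673)·641125.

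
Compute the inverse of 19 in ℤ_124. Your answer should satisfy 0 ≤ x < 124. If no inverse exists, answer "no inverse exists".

111

Run Euclid on (124, 19):
124 = 6*19 + 10
19 = 1*10 + 9
10 = 1*9 + 1
9 = 9*1 + 0
The gcd is 1. Working backward:
1 = 10 − 9
1 = −19 + 2·10
1 = 2·124 − 13·19
Hence 19⁻¹ ≡ -13 ≡ 111 (mod 124).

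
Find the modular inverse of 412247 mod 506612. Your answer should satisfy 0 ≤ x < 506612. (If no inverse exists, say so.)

Extended Euclidean algorithm:
506612 = 1·412247 + 94365
412247 = 4·94365 + 34787
94365 = 2·34787 + 24791
34787 = 1·24791 + 9996
24791 = 2·9996 + 4799
9996 = 2·4799 + 398
4799 = 12·398 + 23
398 = 17·23 + 7
23 = 3·7 + 2
7 = 3·2 + 1
2 = 2·1 + 0
Since gcd(412247, 506612) = 1, back-substitute to write 1 as a combination:
1 = 7 − 3·2
1 = −3·23 + 10·7
1 = 10·398 − 173·23
1 = −173·4799 + 2086·398
1 = 2086·9996 − 4345·4799
1 = −4345·24791 + 10776·9996
1 = 10776·34787 − 15121·24791
1 = −15121·94365 + 41018·34787
1 = 41018·412247 − 179193·94365
1 = −179193·506612 + 220211·412247
So 412247·220211 ≡ 1 (mod 506612).

220211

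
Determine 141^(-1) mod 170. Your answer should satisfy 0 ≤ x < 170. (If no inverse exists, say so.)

41

Apply the Euclidean algorithm to 170 and 141:
170 = 1·141 + 29
141 = 4·29 + 25
29 = 1·25 + 4
25 = 6·4 + 1
4 = 4·1 + 0
gcd = 1, so the inverse exists. Back-substitute:
1 = 25 − 6·4
1 = −6·29 + 7·25
1 = 7·141 − 34·29
1 = −34·170 + 41·141
So 141·41 ≡ 1 (mod 170).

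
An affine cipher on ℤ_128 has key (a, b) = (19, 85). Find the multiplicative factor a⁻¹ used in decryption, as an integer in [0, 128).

Run Euclid on (128, 19):
128 = 6·19 + 14
19 = 1·14 + 5
14 = 2·5 + 4
5 = 1·4 + 1
4 = 4·1 + 0
The gcd is 1. Working backward:
1 = 5 − 4
1 = −14 + 3·5
1 = 3·19 − 4·14
1 = −4·128 + 27·19
So 19·27 ≡ 1 (mod 128).

27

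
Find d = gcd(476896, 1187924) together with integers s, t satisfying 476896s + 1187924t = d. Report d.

Repeated division:
1187924 = 2×476896 + 234132
476896 = 2×234132 + 8632
234132 = 27×8632 + 1068
8632 = 8×1068 + 88
1068 = 12×88 + 12
88 = 7×12 + 4
12 = 3×4 + 0
gcd(476896, 1187924) = 4.
Working backward:
4 = 88 − 7·12
4 = −7·1068 + 85·88
4 = 85·8632 − 687·1068
4 = −687·234132 + 18634·8632
4 = 18634·476896 − 37955·234132
4 = −37955·1187924 + 94544·476896
So 4 = (-37955)·1187924 + (94544)·476896.

4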